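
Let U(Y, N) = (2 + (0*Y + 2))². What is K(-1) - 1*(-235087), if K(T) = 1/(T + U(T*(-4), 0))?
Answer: 3526306/15 ≈ 2.3509e+5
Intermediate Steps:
U(Y, N) = 16 (U(Y, N) = (2 + (0 + 2))² = (2 + 2)² = 4² = 16)
K(T) = 1/(16 + T) (K(T) = 1/(T + 16) = 1/(16 + T))
K(-1) - 1*(-235087) = 1/(16 - 1) - 1*(-235087) = 1/15 + 235087 = 3526306/15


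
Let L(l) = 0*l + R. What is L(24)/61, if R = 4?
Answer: 4/61 ≈ 0.065574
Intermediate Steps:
L(l) = 4 (L(l) = 0*l + 4 = 0 + 4 = 4)
L(24)/61 = 4/61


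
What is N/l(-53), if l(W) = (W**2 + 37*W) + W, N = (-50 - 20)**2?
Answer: 980/159 ≈ 6.1635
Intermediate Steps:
N = 4900 (N = (-70)**2 = 4900)
l(W) = W**2 + 38*W
N/l(-53) = 4900/((-53*(38 - 53))) = 4900/((-53*(-15))) = 4900/795 = 4900*(1/795) = 980/159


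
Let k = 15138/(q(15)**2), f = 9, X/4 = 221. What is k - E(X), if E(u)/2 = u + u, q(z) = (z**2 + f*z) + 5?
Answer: -471068462/133225 ≈ -3535.9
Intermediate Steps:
X = 884 (X = 4*221 = 884)
q(z) = 5 + z**2 + 9*z (q(z) = (z**2 + 9*z) + 5 = 5 + z**2 + 9*z)
k = 15138/133225 (k = 15138/((5 + 15**2 + 9*15)**2) = 15138/((5 + 225 + 135)**2) = 15138/(365**2) = 15138/133225 ≈ 0.11363)
E(u) = 4*u (E(u) = 2*(u + u) = 2*(2*u) = 4*u)
k - E(X) = 15138/133225 - 4*884 = 15138/133225 - 1*3536 = 15138/133225 - 3536 = -471068462/133225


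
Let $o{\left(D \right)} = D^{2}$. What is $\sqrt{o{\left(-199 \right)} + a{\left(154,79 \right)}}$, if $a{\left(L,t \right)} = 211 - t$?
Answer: $\sqrt{39733} \approx 199.33$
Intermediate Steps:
$\sqrt{o{\left(-199 \right)} + a{\left(154,79 \right)}} = \sqrt{\left(-199\right)^{2} + \left(211 - 79\right)} = \sqrt{39601 + \left(211 - 79\right)} = \sqrt{39601 + 132} = \sqrt{39733}$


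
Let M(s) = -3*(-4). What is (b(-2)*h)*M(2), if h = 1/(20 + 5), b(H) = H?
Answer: -24/25 ≈ -0.96000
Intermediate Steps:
M(s) = 12
h = 1/25 ≈ 0.040000
(b(-2)*h)*M(2) = -2*1/25*12 = -2/25*12 = -24/25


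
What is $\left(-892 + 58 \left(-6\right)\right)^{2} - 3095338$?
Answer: $-1557738$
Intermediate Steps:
$\left(-892 + 58 \left(-6\right)\right)^{2} - 3095338 = \left(-892 - 348\right)^{2} - 3095338 = \left(-1240\right)^{2} - 3095338 = 1537600 - 3095338 = -1557738$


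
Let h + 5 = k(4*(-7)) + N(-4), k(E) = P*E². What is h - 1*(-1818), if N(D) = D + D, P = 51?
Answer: 41789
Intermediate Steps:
k(E) = 51*E²
N(D) = 2*D
h = 39971 (h = -5 + (51*(4*(-7))² + 2*(-4)) = -5 + (51*(-28)² - 8) = -5 + (51*784 - 8) = -5 + (39984 - 8) = -5 + 39976 = 39971)
h - 1*(-1818) = 39971 - 1*(-1818) = 39971 + 1818 = 41789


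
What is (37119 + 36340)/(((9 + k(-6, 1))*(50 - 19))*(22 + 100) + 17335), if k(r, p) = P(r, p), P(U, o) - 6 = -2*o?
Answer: 73459/66501 ≈ 1.1046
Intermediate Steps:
P(U, o) = 6 - 2*o
k(r, p) = 6 - 2*p
(37119 + 36340)/(((9 + k(-6, 1))*(50 - 19))*(22 + 100) + 17335) = (37119 + 36340)/(((9 + (6 - 2*1))*(50 - 19))*(22 + 100) + 17335) = 73459/(((9 + (6 - 2))*31)*122 + 17335) = 73459/(((9 + 4)*31)*122 + 17335) = 73459/((13*31)*122 + 17335) = 73459/(403*122 + 17335) = 73459/(49166 + 17335) = 73459/66501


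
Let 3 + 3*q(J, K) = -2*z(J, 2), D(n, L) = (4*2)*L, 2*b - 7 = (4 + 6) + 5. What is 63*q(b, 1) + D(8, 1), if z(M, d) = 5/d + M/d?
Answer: -391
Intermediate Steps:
b = 11 (b = 7/2 + ((4 + 6) + 5)/2 = 7/2 + (10 + 5)/2 = 7/2 + (½)*15 = 7/2 + 15/2 = 11)
D(n, L) = 8*L
q(J, K) = -8/3 - J/3 (q(J, K) = -1 + (-2*(5 + J)/2)/3 = -1 + (-(5 + J))/3 = -1 + (-2*(5/2 + J/2))/3 = -1 + (-5 - J)/3 = -1 + (-5/3 - J/3) = -8/3 - J/3)
63*q(b, 1) + D(8, 1) = 63*(-8/3 - ⅓*11) + 8*1 = 63*(-8/3 - 11/3) + 8 = 63*(-19/3) + 8 = -399 + 8 = -391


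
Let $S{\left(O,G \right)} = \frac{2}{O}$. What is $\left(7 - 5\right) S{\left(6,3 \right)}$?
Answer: $\frac{2}{3} \approx 0.66667$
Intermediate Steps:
$\left(7 - 5\right) S{\left(6,3 \right)} = \left(7 - 5\right) \frac{2}{6} = 2 \cdot 2 \cdot \frac{1}{6} = 2 \cdot \frac{1}{3} = \frac{2}{3}$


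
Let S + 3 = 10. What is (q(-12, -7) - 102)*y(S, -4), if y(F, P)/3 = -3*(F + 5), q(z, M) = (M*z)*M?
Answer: 74520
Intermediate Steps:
S = 7 (S = -3 + 10 = 7)
q(z, M) = z*M**2
y(F, P) = -45 - 9*F (y(F, P) = 3*(-3*(F + 5)) = 3*(-3*(5 + F)) = 3*(-15 - 3*F) = -45 - 9*F)
(q(-12, -7) - 102)*y(S, -4) = (-12*(-7)**2 - 102)*(-45 - 9*7) = (-12*49 - 102)*(-45 - 63) = (-588 - 102)*(-108) = -690*(-108) = 74520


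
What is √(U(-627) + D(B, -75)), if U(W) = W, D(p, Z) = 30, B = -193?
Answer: I*√597 ≈ 24.434*I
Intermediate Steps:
√(U(-627) + D(B, -75)) = √(-627 + 30) = √(-597) = I*√597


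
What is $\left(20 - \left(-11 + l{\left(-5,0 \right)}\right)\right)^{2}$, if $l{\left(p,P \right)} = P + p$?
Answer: $1296$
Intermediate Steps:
$\left(20 - \left(-11 + l{\left(-5,0 \right)}\right)\right)^{2} = \left(20 + \left(11 - \left(0 - 5\right)\right)\right)^{2} = \left(20 + \left(11 - -5\right)\right)^{2} = \left(20 + \left(11 + 5\right)\right)^{2} = \left(20 + 16\right)^{2} = 36^{2} = 1296$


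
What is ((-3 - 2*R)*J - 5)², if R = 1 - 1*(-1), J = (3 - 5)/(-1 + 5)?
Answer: 9/4 ≈ 2.2500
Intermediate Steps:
J = -½ (J = -2/4 = -2*¼ = -½ ≈ -0.50000)
R = 2 (R = 1 + 1 = 2)
((-3 - 2*R)*J - 5)² = ((-3 - 2*2)*(-½) - 5)² = ((-3 - 4)*(-½) - 5)² = (-7*(-½) - 5)² = (7/2 - 5)² = (-3/2)² = 9/4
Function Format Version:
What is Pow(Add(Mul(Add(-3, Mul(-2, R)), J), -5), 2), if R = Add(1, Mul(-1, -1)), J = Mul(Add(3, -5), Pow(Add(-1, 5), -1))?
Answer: Rational(9, 4) ≈ 2.2500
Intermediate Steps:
J = Rational(-1, 2) (J = Mul(-2, Pow(4, -1)) = Mul(-2, Rational(1, 4)) = Rational(-1, 2) ≈ -0.50000)
R = 2 (R = Add(1, 1) = 2)
Pow(Add(Mul(Add(-3, Mul(-2, R)), J), -5), 2) = Pow(Add(Mul(Add(-3, Mul(-2, 2)), Rational(-1, 2)), -5), 2) = Pow(Add(Mul(Add(-3, -4), Rational(-1, 2)), -5), 2) = Pow(Add(Mul(-7, Rational(-1, 2)), -5), 2) = Pow(Add(Rational(7, 2), -5), 2) = Pow(Rational(-3, 2), 2) = Rational(9, 4)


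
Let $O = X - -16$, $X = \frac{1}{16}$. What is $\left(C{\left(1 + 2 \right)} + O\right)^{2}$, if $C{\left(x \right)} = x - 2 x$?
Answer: $\frac{43681}{256} \approx 170.63$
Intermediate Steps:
$X = \frac{1}{16} \approx 0.0625$
$C{\left(x \right)} = - x$
$O = \frac{257}{16}$ ($O = \frac{1}{16} - -16 = \frac{1}{16} + 16 = \frac{257}{16} \approx 16.063$)
$\left(C{\left(1 + 2 \right)} + O\right)^{2} = \left(- (1 + 2) + \frac{257}{16}\right)^{2} = \left(\left(-1\right) 3 + \frac{257}{16}\right)^{2} = \left(-3 + \frac{257}{16}\right)^{2} = \left(\frac{209}{16}\right)^{2} = \frac{43681}{256}$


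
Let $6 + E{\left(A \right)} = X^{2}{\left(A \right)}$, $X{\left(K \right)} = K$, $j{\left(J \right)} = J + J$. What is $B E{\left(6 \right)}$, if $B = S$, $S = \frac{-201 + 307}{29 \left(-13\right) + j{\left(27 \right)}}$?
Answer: $- \frac{3180}{323} \approx -9.8452$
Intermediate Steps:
$j{\left(J \right)} = 2 J$
$S = - \frac{106}{323}$ ($S = \frac{-201 + 307}{29 \left(-13\right) + 2 \cdot 27} = \frac{106}{-377 + 54} = \frac{106}{-323} = 106 \left(- \frac{1}{323}\right) = - \frac{106}{323} \approx -0.32817$)
$B = - \frac{106}{323} \approx -0.32817$
$E{\left(A \right)} = -6 + A^{2}$
$B E{\left(6 \right)} = - \frac{106 \left(-6 + 6^{2}\right)}{323} = - \frac{106 \left(-6 + 36\right)}{323} = \left(- \frac{106}{323}\right) 30 = - \frac{3180}{323}$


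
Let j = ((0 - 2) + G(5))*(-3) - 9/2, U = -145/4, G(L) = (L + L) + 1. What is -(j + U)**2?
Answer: -73441/16 ≈ -4590.1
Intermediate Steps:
G(L) = 1 + 2*L (G(L) = 2*L + 1 = 1 + 2*L)
U = -145/4 (U = -145*1/4 = -145/4 ≈ -36.250)
j = -63/2 (j = ((0 - 2) + (1 + 2*5))*(-3) - 9/2 = (-2 + (1 + 10))*(-3) - 9*1/2 = (-2 + 11)*(-3) - 9/2 = 9*(-3) - 9/2 = -27 - 9/2 = -63/2 ≈ -31.500)
-(j + U)**2 = -(-63/2 - 145/4)**2 = -(-271/4)**2 = -1*73441/16 = -73441/16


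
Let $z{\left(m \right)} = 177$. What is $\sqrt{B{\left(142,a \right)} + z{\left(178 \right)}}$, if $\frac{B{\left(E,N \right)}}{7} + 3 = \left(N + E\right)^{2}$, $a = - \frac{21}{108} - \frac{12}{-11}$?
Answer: $\frac{\sqrt{22439083279}}{396} \approx 378.27$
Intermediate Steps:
$a = \frac{355}{396}$ ($a = \left(-21\right) \frac{1}{108} - - \frac{12}{11} = - \frac{7}{36} + \frac{12}{11} = \frac{355}{396} \approx 0.89646$)
$B{\left(E,N \right)} = -21 + 7 \left(E + N\right)^{2}$ ($B{\left(E,N \right)} = -21 + 7 \left(N + E\right)^{2} = -21 + 7 \left(E + N\right)^{2}$)
$\sqrt{B{\left(142,a \right)} + z{\left(178 \right)}} = \sqrt{\left(-21 + 7 \left(142 + \frac{355}{396}\right)^{2}\right) + 177} = \sqrt{\left(-21 + 7 \left(\frac{56587}{396}\right)^{2}\right) + 177} = \sqrt{\left(-21 + 7 \cdot \frac{3202088569}{156816}\right) + 177} = \sqrt{\left(-21 + \frac{22414619983}{156816}\right) + 177} = \sqrt{\frac{22411326847}{156816} + 177} = \sqrt{\frac{22439083279}{156816}} = \frac{\sqrt{22439083279}}{396}$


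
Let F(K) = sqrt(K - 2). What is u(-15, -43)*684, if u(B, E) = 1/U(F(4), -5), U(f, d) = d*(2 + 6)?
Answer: -171/10 ≈ -17.100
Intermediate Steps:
F(K) = sqrt(-2 + K)
U(f, d) = 8*d (U(f, d) = d*8 = 8*d)
u(B, E) = -1/40 (u(B, E) = 1/(8*(-5)) = 1/(-40) = -1/40)
u(-15, -43)*684 = -1/40*684 = -171/10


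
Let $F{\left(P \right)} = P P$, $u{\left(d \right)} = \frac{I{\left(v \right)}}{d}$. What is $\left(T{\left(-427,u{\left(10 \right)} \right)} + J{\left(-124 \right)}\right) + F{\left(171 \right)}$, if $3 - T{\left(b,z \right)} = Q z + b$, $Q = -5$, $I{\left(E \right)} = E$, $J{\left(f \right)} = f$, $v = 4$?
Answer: $29549$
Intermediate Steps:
$u{\left(d \right)} = \frac{4}{d}$
$T{\left(b,z \right)} = 3 - b + 5 z$ ($T{\left(b,z \right)} = 3 - \left(- 5 z + b\right) = 3 - \left(b - 5 z\right) = 3 - b + 5 z$)
$F{\left(P \right)} = P^{2}$
$\left(T{\left(-427,u{\left(10 \right)} \right)} + J{\left(-124 \right)}\right) + F{\left(171 \right)} = \left(\left(3 - -427 + 5 \cdot \frac{4}{10}\right) - 124\right) + 171^{2} = \left(\left(3 + 427 + 5 \cdot 4 \cdot \frac{1}{10}\right) - 124\right) + 29241 = \left(\left(3 + 427 + 5 \cdot \frac{2}{5}\right) - 124\right) + 29241 = \left(\left(3 + 427 + 2\right) - 124\right) + 29241 = \left(432 - 124\right) + 29241 = 308 + 29241 = 29549$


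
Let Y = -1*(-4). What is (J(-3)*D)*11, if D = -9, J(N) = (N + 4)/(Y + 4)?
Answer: -99/8 ≈ -12.375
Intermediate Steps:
Y = 4
J(N) = ½ + N/8 (J(N) = (N + 4)/(4 + 4) = (4 + N)/8 = (4 + N)*(⅛) = ½ + N/8)
(J(-3)*D)*11 = ((½ + (⅛)*(-3))*(-9))*11 = ((½ - 3/8)*(-9))*11 = ((⅛)*(-9))*11 = -9/8*11 = -99/8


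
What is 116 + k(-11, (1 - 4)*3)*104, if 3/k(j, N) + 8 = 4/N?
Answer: 1502/19 ≈ 79.053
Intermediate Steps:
k(j, N) = 3/(-8 + 4/N)
116 + k(-11, (1 - 4)*3)*104 = 116 - 3*(1 - 4)*3/(-4 + 8*((1 - 4)*3))*104 = 116 - 3*(-3*3)/(-4 + 8*(-3*3))*104 = 116 - 3*(-9)/(-4 + 8*(-9))*104 = 116 - 3*(-9)/(-4 - 72)*104 = 116 - 3*(-9)/(-76)*104 = 116 - 3*(-9)*(-1/76)*104 = 116 - 27/76*104 = 116 - 702/19 = 1502/19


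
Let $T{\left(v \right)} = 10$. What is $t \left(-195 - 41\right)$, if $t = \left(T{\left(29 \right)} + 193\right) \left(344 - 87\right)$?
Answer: $-12312356$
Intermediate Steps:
$t = 52171$ ($t = \left(10 + 193\right) \left(344 - 87\right) = 203 \cdot 257 = 52171$)
$t \left(-195 - 41\right) = 52171 \left(-195 - 41\right) = 52171 \left(-236\right) = -12312356$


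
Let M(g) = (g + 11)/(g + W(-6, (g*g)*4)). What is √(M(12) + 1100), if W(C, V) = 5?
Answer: 79*√51/17 ≈ 33.187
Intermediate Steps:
M(g) = (11 + g)/(5 + g) (M(g) = (g + 11)/(g + 5) = (11 + g)/(5 + g))
√(M(12) + 1100) = √((11 + 12)/(5 + 12) + 1100) = √(23/17 + 1100) = √(18723/17) = 79*√51/17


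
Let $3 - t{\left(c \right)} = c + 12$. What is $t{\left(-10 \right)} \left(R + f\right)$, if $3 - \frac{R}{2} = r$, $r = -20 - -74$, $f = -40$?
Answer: $-142$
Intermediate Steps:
$r = 54$ ($r = -20 + 74 = 54$)
$t{\left(c \right)} = -9 - c$ ($t{\left(c \right)} = 3 - \left(c + 12\right) = 3 - \left(12 + c\right) = -9 - c$)
$R = -102$ ($R = 6 - 108 = -102$)
$t{\left(-10 \right)} \left(R + f\right) = \left(-9 - -10\right) \left(-102 - 40\right) = \left(-9 + 10\right) \left(-142\right) = 1 \left(-142\right) = -142$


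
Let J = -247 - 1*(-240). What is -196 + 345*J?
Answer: -2611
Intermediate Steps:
J = -7 (J = -247 + 240 = -7)
-196 + 345*J = -196 + 345*(-7) = -196 - 2415 = -2611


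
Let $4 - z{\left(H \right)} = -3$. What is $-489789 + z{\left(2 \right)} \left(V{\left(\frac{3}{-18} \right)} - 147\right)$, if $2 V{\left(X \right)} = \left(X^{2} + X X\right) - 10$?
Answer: $- \frac{17670701}{36} \approx -4.9085 \cdot 10^{5}$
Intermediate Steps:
$z{\left(H \right)} = 7$ ($z{\left(H \right)} = 4 - -3 = 4 + 3 = 7$)
$V{\left(X \right)} = -5 + X^{2}$ ($V{\left(X \right)} = \frac{\left(X^{2} + X X\right) - 10}{2} = \frac{\left(X^{2} + X^{2}\right) - 10}{2} = \frac{2 X^{2} - 10}{2} = \frac{-10 + 2 X^{2}}{2} = -5 + X^{2}$)
$-489789 + z{\left(2 \right)} \left(V{\left(\frac{3}{-18} \right)} - 147\right) = -489789 + 7 \left(\left(-5 + \left(\frac{3}{-18}\right)^{2}\right) - 147\right) = -489789 + 7 \left(\left(-5 + \left(3 \left(- \frac{1}{18}\right)\right)^{2}\right) - 147\right) = -489789 + 7 \left(\left(-5 + \left(- \frac{1}{6}\right)^{2}\right) - 147\right) = -489789 + 7 \left(\left(-5 + \frac{1}{36}\right) - 147\right) = -489789 + 7 \left(- \frac{179}{36} - 147\right) = -489789 + 7 \left(- \frac{5471}{36}\right) = -489789 - \frac{38297}{36} = - \frac{17670701}{36}$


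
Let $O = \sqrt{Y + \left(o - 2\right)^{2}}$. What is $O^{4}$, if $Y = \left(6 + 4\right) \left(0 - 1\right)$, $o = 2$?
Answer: $100$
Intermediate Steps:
$Y = -10$ ($Y = 10 \left(-1\right) = -10$)
$O = i \sqrt{10}$ ($O = \sqrt{-10 + \left(2 - 2\right)^{2}} = \sqrt{-10 + 0^{2}} = \sqrt{-10 + 0} = \sqrt{-10} = i \sqrt{10} \approx 3.1623 i$)
$O^{4} = \left(i \sqrt{10}\right)^{4} = 100$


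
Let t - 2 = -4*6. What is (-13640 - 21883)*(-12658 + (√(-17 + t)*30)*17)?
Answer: 449650134 - 18116730*I*√39 ≈ 4.4965e+8 - 1.1314e+8*I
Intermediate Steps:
t = -22 (t = 2 - 4*6 = 2 - 24 = -22)
(-13640 - 21883)*(-12658 + (√(-17 + t)*30)*17) = (-13640 - 21883)*(-12658 + (√(-17 - 22)*30)*17) = -35523*(-12658 + (√(-39)*30)*17) = -35523*(-12658 + ((I*√39)*30)*17) = -35523*(-12658 + (30*I*√39)*17) = -35523*(-12658 + 510*I*√39) = 449650134 - 18116730*I*√39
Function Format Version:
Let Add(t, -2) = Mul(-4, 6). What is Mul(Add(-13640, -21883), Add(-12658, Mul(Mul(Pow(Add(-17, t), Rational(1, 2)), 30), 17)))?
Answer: Add(449650134, Mul(-18116730, I, Pow(39, Rational(1, 2)))) ≈ Add(4.4965e+8, Mul(-1.1314e+8, I))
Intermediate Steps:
t = -22 (t = Add(2, Mul(-4, 6)) = Add(2, -24) = -22)
Mul(Add(-13640, -21883), Add(-12658, Mul(Mul(Pow(Add(-17, t), Rational(1, 2)), 30), 17))) = Mul(Add(-13640, -21883), Add(-12658, Mul(Mul(Pow(Add(-17, -22), Rational(1, 2)), 30), 17))) = Mul(-35523, Add(-12658, Mul(Mul(Pow(-39, Rational(1, 2)), 30), 17))) = Mul(-35523, Add(-12658, Mul(Mul(Mul(I, Pow(39, Rational(1, 2))), 30), 17))) = Mul(-35523, Add(-12658, Mul(Mul(30, I, Pow(39, Rational(1, 2))), 17))) = Mul(-35523, Add(-12658, Mul(510, I, Pow(39, Rational(1, 2))))) = Add(449650134, Mul(-18116730, I, Pow(39, Rational(1, 2))))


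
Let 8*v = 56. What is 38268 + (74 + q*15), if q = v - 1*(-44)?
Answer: 39107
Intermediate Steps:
v = 7 (v = (⅛)*56 = 7)
q = 51 (q = 7 - 1*(-44) = 7 + 44 = 51)
38268 + (74 + q*15) = 38268 + (74 + 51*15) = 38268 + (74 + 765) = 38268 + 839 = 39107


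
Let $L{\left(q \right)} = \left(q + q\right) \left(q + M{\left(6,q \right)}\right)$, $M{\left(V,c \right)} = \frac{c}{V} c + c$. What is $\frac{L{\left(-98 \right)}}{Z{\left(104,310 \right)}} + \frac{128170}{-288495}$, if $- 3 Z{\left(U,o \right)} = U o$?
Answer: $\frac{5853712837}{232526970} \approx 25.174$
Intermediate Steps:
$Z{\left(U,o \right)} = - \frac{U o}{3}$
$M{\left(V,c \right)} = c + \frac{c^{2}}{V}$ ($M{\left(V,c \right)} = \frac{c^{2}}{V} + c = c + \frac{c^{2}}{V}$)
$L{\left(q \right)} = 2 q \left(q + \frac{q \left(6 + q\right)}{6}\right)$ ($L{\left(q \right)} = \left(q + q\right) \left(q + \frac{q \left(6 + q\right)}{6}\right) = 2 q \left(q + q \frac{1}{6} \left(6 + q\right)\right) = 2 q \left(q + \frac{q \left(6 + q\right)}{6}\right)$)
$\frac{L{\left(-98 \right)}}{Z{\left(104,310 \right)}} + \frac{128170}{-288495} = \frac{\frac{1}{3} \left(-98\right)^{2} \left(12 - 98\right)}{\left(- \frac{1}{3}\right) 104 \cdot 310} + \frac{128170}{-288495} = \frac{\frac{1}{3} \cdot 9604 \left(-86\right)}{- \frac{32240}{3}} + 128170 \left(- \frac{1}{288495}\right) = \left(- \frac{825944}{3}\right) \left(- \frac{3}{32240}\right) - \frac{25634}{57699} = \frac{103243}{4030} - \frac{25634}{57699} = \frac{5853712837}{232526970}$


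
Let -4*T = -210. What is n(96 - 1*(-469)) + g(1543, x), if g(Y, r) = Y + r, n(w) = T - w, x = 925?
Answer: 3911/2 ≈ 1955.5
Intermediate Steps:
T = 105/2 (T = -¼*(-210) = 105/2 ≈ 52.500)
n(w) = 105/2 - w
n(96 - 1*(-469)) + g(1543, x) = (105/2 - (96 - 1*(-469))) + (1543 + 925) = (105/2 - (96 + 469)) + 2468 = (105/2 - 1*565) + 2468 = (105/2 - 565) + 2468 = -1025/2 + 2468 = 3911/2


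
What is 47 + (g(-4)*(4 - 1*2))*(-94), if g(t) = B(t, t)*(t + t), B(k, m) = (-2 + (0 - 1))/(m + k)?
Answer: 611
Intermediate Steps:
B(k, m) = -3/(k + m) (B(k, m) = (-2 - 1)/(k + m) = -3/(k + m))
g(t) = -3 (g(t) = (-3/(t + t))*(t + t) = (-3*1/(2*t))*(2*t) = (-3/(2*t))*(2*t) = -3)
47 + (g(-4)*(4 - 1*2))*(-94) = 47 - 3*(4 - 1*2)*(-94) = 47 - 3*(4 - 2)*(-94) = 47 - 3*2*(-94) = 47 - 6*(-94) = 47 + 564 = 611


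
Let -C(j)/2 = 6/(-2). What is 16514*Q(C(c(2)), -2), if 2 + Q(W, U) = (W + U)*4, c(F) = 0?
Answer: 231196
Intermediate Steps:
C(j) = 6 (C(j) = -12/(-2) = -12*(-1)/2 = -2*(-3) = 6)
Q(W, U) = -2 + 4*U + 4*W (Q(W, U) = -2 + (W + U)*4 = -2 + (U + W)*4 = -2 + (4*U + 4*W) = -2 + 4*U + 4*W)
16514*Q(C(c(2)), -2) = 16514*(-2 + 4*(-2) + 4*6) = 16514*(-2 - 8 + 24) = 16514*14 = 231196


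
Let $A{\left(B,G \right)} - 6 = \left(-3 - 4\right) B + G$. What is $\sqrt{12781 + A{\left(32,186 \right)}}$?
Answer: $\sqrt{12749} \approx 112.91$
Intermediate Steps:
$A{\left(B,G \right)} = 6 + G - 7 B$ ($A{\left(B,G \right)} = 6 + \left(\left(-3 - 4\right) B + G\right) = 6 - \left(- G + 7 B\right) = 6 + G - 7 B$)
$\sqrt{12781 + A{\left(32,186 \right)}} = \sqrt{12781 + \left(6 + 186 - 224\right)} = \sqrt{12781 - 32} = \sqrt{12749}$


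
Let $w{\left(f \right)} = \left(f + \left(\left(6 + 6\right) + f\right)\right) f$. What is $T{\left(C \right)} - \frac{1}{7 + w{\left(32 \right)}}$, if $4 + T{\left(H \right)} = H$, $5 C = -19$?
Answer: $- \frac{95126}{12195} \approx -7.8004$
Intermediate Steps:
$C = - \frac{19}{5}$ ($C = \frac{1}{5} \left(-19\right) = - \frac{19}{5} \approx -3.8$)
$T{\left(H \right)} = -4 + H$
$w{\left(f \right)} = f \left(12 + 2 f\right)$ ($w{\left(f \right)} = \left(f + \left(12 + f\right)\right) f = \left(12 + 2 f\right) f = f \left(12 + 2 f\right)$)
$T{\left(C \right)} - \frac{1}{7 + w{\left(32 \right)}} = \left(-4 - \frac{19}{5}\right) - \frac{1}{7 + 2 \cdot 32 \left(6 + 32\right)} = - \frac{39}{5} - \frac{1}{7 + 2 \cdot 32 \cdot 38} = - \frac{39}{5} - \frac{1}{7 + 2432} = - \frac{39}{5} - \frac{1}{2439} = - \frac{95126}{12195}$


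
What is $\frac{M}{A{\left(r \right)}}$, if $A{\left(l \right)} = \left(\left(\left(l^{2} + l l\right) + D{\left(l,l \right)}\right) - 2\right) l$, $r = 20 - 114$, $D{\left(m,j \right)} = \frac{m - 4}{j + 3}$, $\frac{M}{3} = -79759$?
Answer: $\frac{66183}{459448} \approx 0.14405$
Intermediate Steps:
$M = -239277$ ($M = 3 \left(-79759\right) = -239277$)
$D{\left(m,j \right)} = \frac{-4 + m}{3 + j}$
$r = -94$
$A{\left(l \right)} = l \left(-2 + 2 l^{2} + \frac{-4 + l}{3 + l}\right)$ ($A{\left(l \right)} = \left(\left(\left(l^{2} + l l\right) + \frac{-4 + l}{3 + l}\right) - 2\right) l = \left(\left(\left(l^{2} + l^{2}\right) + \frac{-4 + l}{3 + l}\right) - 2\right) l = \left(\left(2 l^{2} + \frac{-4 + l}{3 + l}\right) - 2\right) l = \left(-2 + 2 l^{2} + \frac{-4 + l}{3 + l}\right) l = l \left(-2 + 2 l^{2} + \frac{-4 + l}{3 + l}\right)$)
$\frac{M}{A{\left(r \right)}} = - \frac{239277}{\left(-94\right) \frac{1}{3 - 94} \left(-4 - 94 + 2 \left(-1 + \left(-94\right)^{2}\right) \left(3 - 94\right)\right)} = - \frac{239277}{\left(-94\right) \frac{1}{-91} \left(-4 - 94 + 2 \left(-1 + 8836\right) \left(-91\right)\right)} = - \frac{239277}{\left(-94\right) \left(- \frac{1}{91}\right) \left(-4 - 94 + 2 \cdot 8835 \left(-91\right)\right)} = - \frac{239277}{\left(-94\right) \left(- \frac{1}{91}\right) \left(-4 - 94 - 1607970\right)} = - \frac{239277}{\left(-94\right) \left(- \frac{1}{91}\right) \left(-1608068\right)} = - \frac{239277}{- \frac{21594056}{13}} = \left(-239277\right) \left(- \frac{13}{21594056}\right) = \frac{66183}{459448}$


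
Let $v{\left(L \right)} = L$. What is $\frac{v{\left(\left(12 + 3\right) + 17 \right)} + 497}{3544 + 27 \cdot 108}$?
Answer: $\frac{529}{6460} \approx 0.081889$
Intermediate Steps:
$\frac{v{\left(\left(12 + 3\right) + 17 \right)} + 497}{3544 + 27 \cdot 108} = \frac{\left(\left(12 + 3\right) + 17\right) + 497}{3544 + 27 \cdot 108} = \frac{\left(15 + 17\right) + 497}{3544 + 2916} = \frac{32 + 497}{6460} = 529 \cdot \frac{1}{6460} = \frac{529}{6460}$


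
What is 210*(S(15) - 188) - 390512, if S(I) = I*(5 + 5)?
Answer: -398492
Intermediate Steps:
S(I) = 10*I (S(I) = I*10 = 10*I)
210*(S(15) - 188) - 390512 = 210*(10*15 - 188) - 390512 = 210*(150 - 188) - 390512 = 210*(-38) - 390512 = -7980 - 390512 = -398492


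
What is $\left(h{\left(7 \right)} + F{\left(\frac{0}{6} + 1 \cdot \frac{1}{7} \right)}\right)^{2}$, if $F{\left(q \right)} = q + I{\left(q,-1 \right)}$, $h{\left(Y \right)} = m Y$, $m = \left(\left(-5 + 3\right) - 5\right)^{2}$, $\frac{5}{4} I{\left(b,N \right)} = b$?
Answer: $\frac{144336196}{1225} \approx 1.1783 \cdot 10^{5}$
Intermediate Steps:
$I{\left(b,N \right)} = \frac{4 b}{5}$
$m = 49$ ($m = \left(-2 - 5\right)^{2} = \left(-7\right)^{2} = 49$)
$h{\left(Y \right)} = 49 Y$
$F{\left(q \right)} = \frac{9 q}{5}$ ($F{\left(q \right)} = q + \frac{4 q}{5} = \frac{9 q}{5}$)
$\left(h{\left(7 \right)} + F{\left(\frac{0}{6} + 1 \cdot \frac{1}{7} \right)}\right)^{2} = \left(49 \cdot 7 + \frac{9 \left(\frac{0}{6} + 1 \cdot \frac{1}{7}\right)}{5}\right)^{2} = \left(343 + \frac{9 \left(0 \cdot \frac{1}{6} + 1 \cdot \frac{1}{7}\right)}{5}\right)^{2} = \left(343 + \frac{9 \left(0 + \frac{1}{7}\right)}{5}\right)^{2} = \left(343 + \frac{9}{5} \cdot \frac{1}{7}\right)^{2} = \left(343 + \frac{9}{35}\right)^{2} = \left(\frac{12014}{35}\right)^{2} = \frac{144336196}{1225}$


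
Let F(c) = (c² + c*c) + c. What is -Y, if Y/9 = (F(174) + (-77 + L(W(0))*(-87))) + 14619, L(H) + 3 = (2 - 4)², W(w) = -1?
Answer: -676629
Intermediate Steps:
F(c) = c + 2*c² (F(c) = (c² + c²) + c = 2*c² + c = c + 2*c²)
L(H) = 1 (L(H) = -3 + (2 - 4)² = -3 + (-2)² = -3 + 4 = 1)
Y = 676629 (Y = 9*((174*(1 + 2*174) + (-77 + 1*(-87))) + 14619) = 9*((174*(1 + 348) + (-77 - 87)) + 14619) = 9*((174*349 - 164) + 14619) = 9*((60726 - 164) + 14619) = 9*(60562 + 14619) = 9*75181 = 676629)
-Y = -1*676629 = -676629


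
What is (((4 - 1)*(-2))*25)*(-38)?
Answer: 5700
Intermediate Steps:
(((4 - 1)*(-2))*25)*(-38) = ((3*(-2))*25)*(-38) = -6*25*(-38) = -150*(-38) = 5700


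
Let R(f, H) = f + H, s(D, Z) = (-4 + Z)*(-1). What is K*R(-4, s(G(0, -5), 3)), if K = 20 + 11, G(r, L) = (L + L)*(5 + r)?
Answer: -93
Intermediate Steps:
G(r, L) = 2*L*(5 + r) (G(r, L) = (2*L)*(5 + r) = 2*L*(5 + r))
s(D, Z) = 4 - Z
R(f, H) = H + f
K = 31
K*R(-4, s(G(0, -5), 3)) = 31*((4 - 1*3) - 4) = 31*((4 - 3) - 4) = 31*(1 - 4) = 31*(-3) = -93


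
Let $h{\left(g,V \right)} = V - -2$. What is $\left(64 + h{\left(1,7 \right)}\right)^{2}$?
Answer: $5329$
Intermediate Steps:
$h{\left(g,V \right)} = 2 + V$ ($h{\left(g,V \right)} = V + 2 = 2 + V$)
$\left(64 + h{\left(1,7 \right)}\right)^{2} = \left(64 + \left(2 + 7\right)\right)^{2} = \left(64 + 9\right)^{2} = 73^{2} = 5329$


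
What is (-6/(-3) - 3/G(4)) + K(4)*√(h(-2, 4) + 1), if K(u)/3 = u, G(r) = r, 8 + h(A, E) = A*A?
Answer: 5/4 + 12*I*√3 ≈ 1.25 + 20.785*I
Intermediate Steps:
h(A, E) = -8 + A² (h(A, E) = -8 + A*A = -8 + A²)
K(u) = 3*u
(-6/(-3) - 3/G(4)) + K(4)*√(h(-2, 4) + 1) = (-6/(-3) - 3/4) + (3*4)*√((-8 + (-2)²) + 1) = (-6*(-⅓) - 3*¼) + 12*√((-8 + 4) + 1) = (2 - ¾) + 12*√(-4 + 1) = 5/4 + 12*√(-3) = 5/4 + 12*(I*√3) = 5/4 + 12*I*√3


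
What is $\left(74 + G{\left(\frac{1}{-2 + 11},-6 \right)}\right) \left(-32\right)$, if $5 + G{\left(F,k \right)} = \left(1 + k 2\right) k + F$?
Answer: $- \frac{38912}{9} \approx -4323.6$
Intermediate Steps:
$G{\left(F,k \right)} = -5 + F + k \left(1 + 2 k\right)$ ($G{\left(F,k \right)} = -5 + \left(\left(1 + k 2\right) k + F\right) = -5 + \left(\left(1 + 2 k\right) k + F\right) = -5 + \left(k \left(1 + 2 k\right) + F\right) = -5 + \left(F + k \left(1 + 2 k\right)\right) = -5 + F + k \left(1 + 2 k\right)$)
$\left(74 + G{\left(\frac{1}{-2 + 11},-6 \right)}\right) \left(-32\right) = \left(74 + \left(-5 + \frac{1}{-2 + 11} - 6 + 2 \left(-6\right)^{2}\right)\right) \left(-32\right) = \left(74 + \left(-5 + \frac{1}{9} - 6 + 2 \cdot 36\right)\right) \left(-32\right) = \left(74 + \left(-5 + \frac{1}{9} - 6 + 72\right)\right) \left(-32\right) = \left(74 + \frac{550}{9}\right) \left(-32\right) = \frac{1216}{9} \left(-32\right) = - \frac{38912}{9}$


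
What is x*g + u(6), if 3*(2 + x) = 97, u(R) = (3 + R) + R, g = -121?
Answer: -10966/3 ≈ -3655.3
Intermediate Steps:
u(R) = 3 + 2*R
x = 91/3 (x = -2 + (1/3)*97 = -2 + 97/3 = 91/3 ≈ 30.333)
x*g + u(6) = (91/3)*(-121) + (3 + 2*6) = -11011/3 + (3 + 12) = -11011/3 + 15 = -10966/3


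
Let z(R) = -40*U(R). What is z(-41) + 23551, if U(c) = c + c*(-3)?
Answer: 20271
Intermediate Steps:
U(c) = -2*c (U(c) = c - 3*c = -2*c)
z(R) = 80*R (z(R) = -(-80)*R = 80*R)
z(-41) + 23551 = 80*(-41) + 23551 = -3280 + 23551 = 20271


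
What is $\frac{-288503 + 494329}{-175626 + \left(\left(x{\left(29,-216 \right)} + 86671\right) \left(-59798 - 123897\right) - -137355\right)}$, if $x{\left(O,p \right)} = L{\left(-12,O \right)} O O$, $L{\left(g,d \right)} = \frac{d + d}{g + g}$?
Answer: $- \frac{2469912}{186572674037} \approx -1.3238 \cdot 10^{-5}$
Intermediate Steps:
$L{\left(g,d \right)} = \frac{d}{g}$ ($L{\left(g,d \right)} = \frac{2 d}{2 g} = 2 d \frac{1}{2 g} = \frac{d}{g}$)
$x{\left(O,p \right)} = - \frac{O^{3}}{12}$ ($x{\left(O,p \right)} = \frac{O}{-12} O O = O \left(- \frac{1}{12}\right) O O = - \frac{O}{12} O O = - \frac{O^{2}}{12} O = - \frac{O^{3}}{12}$)
$\frac{-288503 + 494329}{-175626 + \left(\left(x{\left(29,-216 \right)} + 86671\right) \left(-59798 - 123897\right) - -137355\right)} = \frac{-288503 + 494329}{-175626 + \left(\left(- \frac{29^{3}}{12} + 86671\right) \left(-59798 - 123897\right) - -137355\right)} = \frac{205826}{-175626 + \left(\left(\left(- \frac{1}{12}\right) 24389 + 86671\right) \left(-183695\right) + 137355\right)} = \frac{205826}{-175626 + \left(\left(- \frac{24389}{12} + 86671\right) \left(-183695\right) + 137355\right)} = \frac{205826}{-175626 + \left(\frac{1015663}{12} \left(-183695\right) + 137355\right)} = \frac{205826}{-175626 + \left(- \frac{186572214785}{12} + 137355\right)} = \frac{205826}{-175626 - \frac{186570566525}{12}} = \frac{205826}{- \frac{186572674037}{12}} = 205826 \left(- \frac{12}{186572674037}\right) = - \frac{2469912}{186572674037}$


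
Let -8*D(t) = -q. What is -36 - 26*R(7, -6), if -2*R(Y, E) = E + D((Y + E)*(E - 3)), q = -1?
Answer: -925/8 ≈ -115.63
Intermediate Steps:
D(t) = -⅛ (D(t) = -(-1)*(-1)/8 = -⅛*1 = -⅛)
R(Y, E) = 1/16 - E/2 (R(Y, E) = -(E - ⅛)/2 = -(-⅛ + E)/2 = 1/16 - E/2)
-36 - 26*R(7, -6) = -36 - 26*(1/16 - ½*(-6)) = -36 - 26*(1/16 + 3) = -36 - 26*49/16 = -36 - 637/8 = -925/8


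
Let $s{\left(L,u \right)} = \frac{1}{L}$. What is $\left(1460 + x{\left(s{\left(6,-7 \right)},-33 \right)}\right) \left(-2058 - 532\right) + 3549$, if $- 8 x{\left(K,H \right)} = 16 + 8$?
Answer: $-3770081$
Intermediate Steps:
$x{\left(K,H \right)} = -3$ ($x{\left(K,H \right)} = - \frac{16 + 8}{8} = \left(- \frac{1}{8}\right) 24 = -3$)
$\left(1460 + x{\left(s{\left(6,-7 \right)},-33 \right)}\right) \left(-2058 - 532\right) + 3549 = \left(1460 - 3\right) \left(-2058 - 532\right) + 3549 = 1457 \left(-2590\right) + 3549 = -3773630 + 3549 = -3770081$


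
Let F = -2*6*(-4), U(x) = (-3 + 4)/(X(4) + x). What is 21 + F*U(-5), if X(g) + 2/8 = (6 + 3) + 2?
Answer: 675/23 ≈ 29.348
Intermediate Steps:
X(g) = 43/4 (X(g) = -1/4 + ((6 + 3) + 2) = -1/4 + (9 + 2) = -1/4 + 11 = 43/4)
U(x) = 1/(43/4 + x) (U(x) = (-3 + 4)/(43/4 + x) = 1/(43/4 + x))
F = 48 (F = -12*(-4) = 48)
21 + F*U(-5) = 21 + 48*(4/(43 + 4*(-5))) = 21 + 48*(4/(43 - 20)) = 21 + 48*(4/23) = 21 + 192/23 = 675/23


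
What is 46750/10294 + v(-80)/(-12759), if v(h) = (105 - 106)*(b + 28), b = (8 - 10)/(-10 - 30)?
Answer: 1989239989/437803820 ≈ 4.5437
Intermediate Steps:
b = 1/20 (b = -2/(-40) = -2*(-1/40) = 1/20 ≈ 0.050000)
v(h) = -561/20 (v(h) = (105 - 106)*(1/20 + 28) = -1*561/20 = -561/20)
46750/10294 + v(-80)/(-12759) = 46750/10294 - 561/20/(-12759) = 46750*(1/10294) - 561/20*(-1/12759) = 23375/5147 + 187/85060 = 1989239989/437803820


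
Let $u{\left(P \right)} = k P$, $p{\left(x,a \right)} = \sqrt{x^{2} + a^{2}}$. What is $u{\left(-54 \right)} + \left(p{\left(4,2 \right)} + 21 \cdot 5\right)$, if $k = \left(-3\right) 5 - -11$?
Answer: $321 + 2 \sqrt{5} \approx 325.47$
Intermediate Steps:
$p{\left(x,a \right)} = \sqrt{a^{2} + x^{2}}$
$k = -4$ ($k = -15 + 11 = -4$)
$u{\left(P \right)} = - 4 P$
$u{\left(-54 \right)} + \left(p{\left(4,2 \right)} + 21 \cdot 5\right) = \left(-4\right) \left(-54\right) + \left(\sqrt{2^{2} + 4^{2}} + 21 \cdot 5\right) = 216 + \left(\sqrt{4 + 16} + 105\right) = 216 + \left(\sqrt{20} + 105\right) = 216 + \left(2 \sqrt{5} + 105\right) = 216 + \left(105 + 2 \sqrt{5}\right) = 321 + 2 \sqrt{5}$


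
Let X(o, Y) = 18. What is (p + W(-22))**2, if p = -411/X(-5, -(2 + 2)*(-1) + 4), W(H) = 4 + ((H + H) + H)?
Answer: 259081/36 ≈ 7196.7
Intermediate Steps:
W(H) = 4 + 3*H (W(H) = 4 + (2*H + H) = 4 + 3*H)
p = -137/6 (p = -411/18 = -411*1/18 = -137/6 ≈ -22.833)
(p + W(-22))**2 = (-137/6 + (4 + 3*(-22)))**2 = (-137/6 + (4 - 66))**2 = (-137/6 - 62)**2 = (-509/6)**2 = 259081/36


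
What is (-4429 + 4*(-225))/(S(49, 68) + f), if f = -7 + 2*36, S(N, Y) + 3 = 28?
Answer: -5329/90 ≈ -59.211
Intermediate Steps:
S(N, Y) = 25 (S(N, Y) = -3 + 28 = 25)
f = 65 (f = -7 + 72 = 65)
(-4429 + 4*(-225))/(S(49, 68) + f) = (-4429 + 4*(-225))/(25 + 65) = (-4429 - 900)/90 = -5329*1/90 = -5329/90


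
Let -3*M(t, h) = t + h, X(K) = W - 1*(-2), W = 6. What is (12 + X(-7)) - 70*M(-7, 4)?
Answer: -50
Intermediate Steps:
X(K) = 8 (X(K) = 6 - 1*(-2) = 6 + 2 = 8)
M(t, h) = -h/3 - t/3 (M(t, h) = -(t + h)/3 = -(h + t)/3 = -h/3 - t/3)
(12 + X(-7)) - 70*M(-7, 4) = (12 + 8) - 70*(-⅓*4 - ⅓*(-7)) = 20 - 70*(-4/3 + 7/3) = 20 - 70*1 = 20 - 70 = -50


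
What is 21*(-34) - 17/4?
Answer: -2873/4 ≈ -718.25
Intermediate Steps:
21*(-34) - 17/4 = -714 - 17*¼ = -714 - 17/4 = -2873/4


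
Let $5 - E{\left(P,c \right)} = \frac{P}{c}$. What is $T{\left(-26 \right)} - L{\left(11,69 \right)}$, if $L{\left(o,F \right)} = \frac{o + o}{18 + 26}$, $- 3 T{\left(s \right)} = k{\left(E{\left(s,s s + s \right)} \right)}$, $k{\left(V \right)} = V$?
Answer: $- \frac{109}{50} \approx -2.18$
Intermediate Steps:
$E{\left(P,c \right)} = 5 - \frac{P}{c}$
$T{\left(s \right)} = - \frac{5}{3} + \frac{s}{3 \left(s + s^{2}\right)}$ ($T{\left(s \right)} = - \frac{5 - \frac{s}{s s + s}}{3} = - \frac{5 - \frac{s}{s^{2} + s}}{3} = - \frac{5 - \frac{s}{s + s^{2}}}{3} = - \frac{5}{3} + \frac{s}{3 \left(s + s^{2}\right)}$)
$L{\left(o,F \right)} = \frac{o}{22}$ ($L{\left(o,F \right)} = \frac{2 o}{44} = 2 o \frac{1}{44} = \frac{o}{22}$)
$T{\left(-26 \right)} - L{\left(11,69 \right)} = \frac{-4 - -130}{3 \left(1 - 26\right)} - \frac{1}{22} \cdot 11 = \frac{-4 + 130}{3 \left(-25\right)} - \frac{1}{2} = \frac{1}{3} \left(- \frac{1}{25}\right) 126 - \frac{1}{2} = - \frac{42}{25} - \frac{1}{2} = - \frac{109}{50}$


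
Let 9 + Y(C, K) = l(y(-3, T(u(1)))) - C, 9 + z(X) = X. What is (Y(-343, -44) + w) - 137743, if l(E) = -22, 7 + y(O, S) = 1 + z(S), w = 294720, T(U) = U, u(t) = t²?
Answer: 157289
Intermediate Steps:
z(X) = -9 + X
y(O, S) = -15 + S (y(O, S) = -7 + (1 + (-9 + S)) = -7 + (-8 + S) = -15 + S)
Y(C, K) = -31 - C (Y(C, K) = -9 + (-22 - C) = -31 - C)
(Y(-343, -44) + w) - 137743 = ((-31 - 1*(-343)) + 294720) - 137743 = ((-31 + 343) + 294720) - 137743 = (312 + 294720) - 137743 = 295032 - 137743 = 157289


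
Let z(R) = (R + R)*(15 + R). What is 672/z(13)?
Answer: 12/13 ≈ 0.92308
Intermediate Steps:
z(R) = 2*R*(15 + R) (z(R) = (2*R)*(15 + R) = 2*R*(15 + R))
672/z(13) = 672/((2*13*(15 + 13))) = 672/((2*13*28)) = 672/728 = 672*(1/728) = 12/13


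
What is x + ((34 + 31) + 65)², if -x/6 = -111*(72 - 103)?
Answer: -3746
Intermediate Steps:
x = -20646 (x = -(-666)*(72 - 103) = -(-666)*(-31) = -6*3441 = -20646)
x + ((34 + 31) + 65)² = -20646 + ((34 + 31) + 65)² = -20646 + (65 + 65)² = -20646 + 130² = -20646 + 16900 = -3746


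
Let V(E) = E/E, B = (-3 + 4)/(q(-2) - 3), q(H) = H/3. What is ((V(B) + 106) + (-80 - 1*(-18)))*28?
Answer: 1260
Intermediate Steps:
q(H) = H/3 (q(H) = H*(⅓) = H/3)
B = -3/11 (B = (-3 + 4)/((⅓)*(-2) - 3) = 1/(-⅔ - 3) = 1/(-11/3) = 1*(-3/11) = -3/11 ≈ -0.27273)
V(E) = 1
((V(B) + 106) + (-80 - 1*(-18)))*28 = ((1 + 106) + (-80 - 1*(-18)))*28 = (107 + (-80 + 18))*28 = (107 - 62)*28 = 45*28 = 1260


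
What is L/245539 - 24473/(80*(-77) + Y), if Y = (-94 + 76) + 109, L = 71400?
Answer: 131477603/30411759 ≈ 4.3232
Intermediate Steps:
Y = 91 (Y = -18 + 109 = 91)
L/245539 - 24473/(80*(-77) + Y) = 71400/245539 - 24473/(80*(-77) + 91) = 71400*(1/245539) - 24473/(-6160 + 91) = 10200/35077 - 24473/(-6069) = 10200/35077 - 24473*(-1/6069) = 10200/35077 + 24473/6069 = 131477603/30411759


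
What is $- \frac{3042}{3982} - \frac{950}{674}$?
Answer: $- \frac{1458302}{670967} \approx -2.1734$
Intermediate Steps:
$- \frac{3042}{3982} - \frac{950}{674} = \left(-3042\right) \frac{1}{3982} - \frac{475}{337} = - \frac{1521}{1991} - \frac{475}{337} = - \frac{1458302}{670967}$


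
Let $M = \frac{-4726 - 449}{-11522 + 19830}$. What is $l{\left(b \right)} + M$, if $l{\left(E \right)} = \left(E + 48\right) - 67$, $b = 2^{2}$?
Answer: $- \frac{129795}{8308} \approx -15.623$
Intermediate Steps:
$b = 4$
$l{\left(E \right)} = -19 + E$ ($l{\left(E \right)} = \left(48 + E\right) - 67 = -19 + E$)
$M = - \frac{5175}{8308} \approx -0.62289$
$l{\left(b \right)} + M = \left(-19 + 4\right) - \frac{5175}{8308} = -15 - \frac{5175}{8308} = - \frac{129795}{8308}$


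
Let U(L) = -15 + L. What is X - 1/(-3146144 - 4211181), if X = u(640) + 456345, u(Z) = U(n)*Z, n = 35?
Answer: 3451652237126/7357325 ≈ 4.6915e+5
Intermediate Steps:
u(Z) = 20*Z (u(Z) = (-15 + 35)*Z = 20*Z)
X = 469145 (X = 20*640 + 456345 = 12800 + 456345 = 469145)
X - 1/(-3146144 - 4211181) = 469145 - 1/(-3146144 - 4211181) = 469145 - 1/(-7357325) = 469145 - 1*(-1/7357325) = 469145 + 1/7357325 = 3451652237126/7357325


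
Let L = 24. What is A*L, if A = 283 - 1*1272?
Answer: -23736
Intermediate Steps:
A = -989 (A = 283 - 1272 = -989)
A*L = -989*24 = -23736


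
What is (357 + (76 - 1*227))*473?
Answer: 97438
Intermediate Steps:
(357 + (76 - 1*227))*473 = (357 + (76 - 227))*473 = (357 - 151)*473 = 206*473 = 97438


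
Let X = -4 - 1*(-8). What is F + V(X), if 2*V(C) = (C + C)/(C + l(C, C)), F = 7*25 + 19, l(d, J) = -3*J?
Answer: 387/2 ≈ 193.50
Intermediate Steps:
X = 4 (X = -4 + 8 = 4)
F = 194 (F = 175 + 19 = 194)
V(C) = -½ (V(C) = ((C + C)/(C - 3*C))/2 = ((2*C)/((-2*C)))/2 = ((2*C)*(-1/(2*C)))/2 = (½)*(-1) = -½)
F + V(X) = 194 - ½ = 387/2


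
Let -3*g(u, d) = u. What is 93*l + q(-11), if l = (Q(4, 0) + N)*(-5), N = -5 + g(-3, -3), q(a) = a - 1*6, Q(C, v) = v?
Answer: 1843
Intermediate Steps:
g(u, d) = -u/3
q(a) = -6 + a (q(a) = a - 6 = -6 + a)
N = -4 (N = -5 - 1/3*(-3) = -5 + 1 = -4)
l = 20 (l = (0 - 4)*(-5) = -4*(-5) = 20)
93*l + q(-11) = 93*20 + (-6 - 11) = 1860 - 17 = 1843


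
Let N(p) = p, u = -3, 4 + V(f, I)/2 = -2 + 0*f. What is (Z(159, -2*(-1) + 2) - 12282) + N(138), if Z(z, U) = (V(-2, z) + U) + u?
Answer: -12155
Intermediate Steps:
V(f, I) = -12 (V(f, I) = -8 + 2*(-2 + 0*f) = -8 + 2*(-2 + 0) = -8 + 2*(-2) = -8 - 4 = -12)
Z(z, U) = -15 + U (Z(z, U) = (-12 + U) - 3 = -15 + U)
(Z(159, -2*(-1) + 2) - 12282) + N(138) = ((-15 + (-2*(-1) + 2)) - 12282) + 138 = ((-15 + (2 + 2)) - 12282) + 138 = ((-15 + 4) - 12282) + 138 = (-11 - 12282) + 138 = -12293 + 138 = -12155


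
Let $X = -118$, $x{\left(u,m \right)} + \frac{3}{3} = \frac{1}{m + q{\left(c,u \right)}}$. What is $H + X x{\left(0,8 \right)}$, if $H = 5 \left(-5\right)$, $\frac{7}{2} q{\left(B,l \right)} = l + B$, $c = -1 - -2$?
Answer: $\frac{2284}{29} \approx 78.759$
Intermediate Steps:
$c = 1$ ($c = -1 + 2 = 1$)
$q{\left(B,l \right)} = \frac{2 B}{7} + \frac{2 l}{7}$ ($q{\left(B,l \right)} = \frac{2 \left(l + B\right)}{7} = \frac{2 \left(B + l\right)}{7} = \frac{2 B}{7} + \frac{2 l}{7}$)
$x{\left(u,m \right)} = -1 + \frac{1}{\frac{2}{7} + m + \frac{2 u}{7}}$ ($x{\left(u,m \right)} = -1 + \frac{1}{m + \left(\frac{2}{7} \cdot 1 + \frac{2 u}{7}\right)} = -1 + \frac{1}{m + \left(\frac{2}{7} + \frac{2 u}{7}\right)} = -1 + \frac{1}{\frac{2}{7} + m + \frac{2 u}{7}}$)
$H = -25$
$H + X x{\left(0,8 \right)} = -25 - 118 \frac{5 - 56 - 0}{2 + 2 \cdot 0 + 7 \cdot 8} = -25 - 118 \frac{5 - 56 + 0}{2 + 0 + 56} = -25 - 118 \cdot \frac{1}{58} \left(-51\right) = -25 - - \frac{3009}{29} = -25 + \frac{3009}{29} = \frac{2284}{29}$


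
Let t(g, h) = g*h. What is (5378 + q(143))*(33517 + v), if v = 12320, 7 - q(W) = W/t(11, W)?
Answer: 246828078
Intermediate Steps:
q(W) = 76/11 (q(W) = 7 - W/(11*W) = 7 - W*1/(11*W) = 7 - 1*1/11 = 7 - 1/11 = 76/11)
(5378 + q(143))*(33517 + v) = (5378 + 76/11)*(33517 + 12320) = (59234/11)*45837 = 246828078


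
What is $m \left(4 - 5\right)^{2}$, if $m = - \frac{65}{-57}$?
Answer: $\frac{65}{57} \approx 1.1404$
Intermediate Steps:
$m = \frac{65}{57}$ ($m = \left(-65\right) \left(- \frac{1}{57}\right) = \frac{65}{57} \approx 1.1404$)
$m \left(4 - 5\right)^{2} = \frac{65 \left(4 - 5\right)^{2}}{57} = \frac{65 \left(-1\right)^{2}}{57} = \frac{65}{57} \cdot 1 = \frac{65}{57}$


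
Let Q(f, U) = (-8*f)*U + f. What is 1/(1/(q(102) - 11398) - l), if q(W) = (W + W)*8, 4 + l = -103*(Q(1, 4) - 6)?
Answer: -9766/37179163 ≈ -0.00026267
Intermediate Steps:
Q(f, U) = f - 8*U*f (Q(f, U) = -8*U*f + f = f - 8*U*f)
l = 3807 (l = -4 - 103*(1*(1 - 8*4) - 6) = -4 - 103*(1*(1 - 32) - 6) = -4 - 103*(1*(-31) - 6) = -4 - 103*(-31 - 6) = -4 - 103*(-37) = -4 + 3811 = 3807)
q(W) = 16*W (q(W) = (2*W)*8 = 16*W)
1/(1/(q(102) - 11398) - l) = 1/(1/(16*102 - 11398) - 1*3807) = 1/(1/(1632 - 11398) - 3807) = 1/(1/(-9766) - 3807) = 1/(-1/9766 - 3807) = 1/(-37179163/9766) = -9766/37179163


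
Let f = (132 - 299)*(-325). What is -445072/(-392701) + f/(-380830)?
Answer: 29636584597/29910464366 ≈ 0.99084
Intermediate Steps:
f = 54275 (f = -167*(-325) = 54275)
-445072/(-392701) + f/(-380830) = -445072/(-392701) + 54275/(-380830) = -445072*(-1/392701) + 54275*(-1/380830) = 445072/392701 - 10855/76166 = 29636584597/29910464366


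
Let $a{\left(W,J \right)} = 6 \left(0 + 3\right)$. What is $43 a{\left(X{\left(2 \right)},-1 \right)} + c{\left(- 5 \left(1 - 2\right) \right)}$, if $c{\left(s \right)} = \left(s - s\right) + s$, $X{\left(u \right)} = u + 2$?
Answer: $779$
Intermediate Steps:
$X{\left(u \right)} = 2 + u$
$a{\left(W,J \right)} = 18$ ($a{\left(W,J \right)} = 6 \cdot 3 = 18$)
$c{\left(s \right)} = s$ ($c{\left(s \right)} = 0 + s = s$)
$43 a{\left(X{\left(2 \right)},-1 \right)} + c{\left(- 5 \left(1 - 2\right) \right)} = 43 \cdot 18 - 5 \left(1 - 2\right) = 774 - -5 = 774 + 5 = 779$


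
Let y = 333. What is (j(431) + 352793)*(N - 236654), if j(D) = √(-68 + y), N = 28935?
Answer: -73281809167 - 207719*√265 ≈ -7.3285e+10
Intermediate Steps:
j(D) = √265 (j(D) = √(-68 + 333) = √265)
(j(431) + 352793)*(N - 236654) = (√265 + 352793)*(28935 - 236654) = (352793 + √265)*(-207719) = -73281809167 - 207719*√265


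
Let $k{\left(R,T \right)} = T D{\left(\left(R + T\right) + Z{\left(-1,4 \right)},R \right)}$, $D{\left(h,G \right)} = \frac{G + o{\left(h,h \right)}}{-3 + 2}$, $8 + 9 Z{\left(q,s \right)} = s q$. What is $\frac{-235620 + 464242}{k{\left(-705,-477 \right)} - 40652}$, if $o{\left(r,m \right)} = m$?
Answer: $- \frac{228622}{941387} \approx -0.24286$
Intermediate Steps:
$Z{\left(q,s \right)} = - \frac{8}{9} + \frac{q s}{9}$ ($Z{\left(q,s \right)} = - \frac{8}{9} + \frac{s q}{9} = - \frac{8}{9} + \frac{q s}{9}$)
$D{\left(h,G \right)} = - G - h$ ($D{\left(h,G \right)} = \frac{G + h}{-3 + 2} = \frac{G + h}{-1} = \left(G + h\right) \left(-1\right) = - G - h$)
$k{\left(R,T \right)} = T \left(\frac{4}{3} - T - 2 R\right)$ ($k{\left(R,T \right)} = T \left(- R - \left(\left(R + T\right) - \left(\frac{8}{9} + \frac{1}{9} \cdot 4\right)\right)\right) = T \left(- R - \left(\left(R + T\right) - \frac{4}{3}\right)\right) = T \left(- R - \left(- \frac{4}{3} + R + T\right)\right) = T \left(\frac{4}{3} - T - 2 R\right)$)
$\frac{-235620 + 464242}{k{\left(-705,-477 \right)} - 40652} = \frac{-235620 + 464242}{\frac{1}{3} \left(-477\right) \left(4 - -4230 - -1431\right) - 40652} = \frac{228622}{\frac{1}{3} \left(-477\right) \left(4 + 4230 + 1431\right) - 40652} = \frac{228622}{\frac{1}{3} \left(-477\right) 5665 - 40652} = \frac{228622}{-900735 - 40652} = \frac{228622}{-941387} = 228622 \left(- \frac{1}{941387}\right) = - \frac{228622}{941387}$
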